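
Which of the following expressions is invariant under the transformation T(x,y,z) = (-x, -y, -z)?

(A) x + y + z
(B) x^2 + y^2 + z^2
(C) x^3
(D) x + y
B

Apply T(x,y,z) = (-x, -y, -z) to each option, i.e. replace (x, y, z) by the transformed coordinates.
Substitute the transformed coordinates into each option and compare with the original:
(A) x + y + z  ->  (-x) + (-y) + (-z) = -x - y - z   [differs from x + y + z: not invariant]
(B) x^2 + y^2 + z^2  ->  (-x)^2 + (-y)^2 + (-z)^2 = x^2 + y^2 + z^2   [equals x^2 + y^2 + z^2: invariant]
(C) x^3  ->  (-x)^3 = -x^3   [differs from x^3: not invariant]
(D) x + y  ->  (-x) + (-y) = -x - y   [differs from x + y: not invariant]

Only option (B), x^2 + y^2 + z^2, is unchanged by the transformation.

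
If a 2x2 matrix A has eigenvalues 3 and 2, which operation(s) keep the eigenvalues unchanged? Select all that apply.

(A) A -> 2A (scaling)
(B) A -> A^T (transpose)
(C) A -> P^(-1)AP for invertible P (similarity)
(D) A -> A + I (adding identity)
B and C

Eigenvalues are preserved by:
1. Similarity transformations: A -> P^(-1)AP (same characteristic polynomial)
2. Transpose: A^T has the same eigenvalues as A

Eigenvalues are NOT preserved by:
- Adding identity: eigenvalues become 3+1, 2+1
- Scaling: eigenvalues become 6, 4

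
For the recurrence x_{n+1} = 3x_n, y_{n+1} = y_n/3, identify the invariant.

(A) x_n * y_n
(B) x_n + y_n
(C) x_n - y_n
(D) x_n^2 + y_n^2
A

For the recurrence x_{n+1} = 3x_n, y_{n+1} = y_n/3:

x_{n+1} * y_{n+1} = (3x_n) * (y_n/3) = x_n * y_n
The product is conserved.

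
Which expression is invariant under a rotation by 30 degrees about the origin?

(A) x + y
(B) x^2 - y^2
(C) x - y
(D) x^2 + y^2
D

A rotation by 30 degrees sends (x, y) to (sqrt(3)x/2 - y/2, x/2 + sqrt(3)y/2).
Substitute the transformed coordinates into each option and compare with the original:
(A) x + y  ->  (sqrt(3)x/2 - y/2) + (x/2 + sqrt(3)y/2) = x/2 + sqrt(3)x/2 - y/2 + sqrt(3)y/2   [differs from x + y: not invariant]
(B) x^2 - y^2  ->  (sqrt(3)x/2 - y/2)^2 - (x/2 + sqrt(3)y/2)^2 = x^2/2 - sqrt(3)xy - y^2/2   [differs from x^2 - y^2: not invariant]
(C) x - y  ->  (sqrt(3)x/2 - y/2) - (x/2 + sqrt(3)y/2) = -x/2 + sqrt(3)x/2 - sqrt(3)y/2 - y/2   [differs from x - y: not invariant]
(D) x^2 + y^2  ->  (sqrt(3)x/2 - y/2)^2 + (x/2 + sqrt(3)y/2)^2 = x^2 + y^2   [equals x^2 + y^2: invariant]

Only option (D), x^2 + y^2, is unchanged by the transformation.
Geometrically, x^2 + y^2 is the squared distance from the origin, which every rotation about the origin preserves.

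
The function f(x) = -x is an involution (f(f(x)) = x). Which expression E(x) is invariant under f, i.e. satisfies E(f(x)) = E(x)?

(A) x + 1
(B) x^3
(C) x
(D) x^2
D

Replace x by f(x) = -x in each option and simplify. As a quick numerical cross-check, also compare E(4) with E(f(4)) = E(-4).

(A) x + 1  ->  (-x) + 1 = 1 - x; check: E(4) = 5 but E(-4) = -3.   [not invariant]
(B) x^3  ->  (-x)^3 = -x^3; check: E(4) = 64 but E(-4) = -64.   [not invariant]
(C) x  ->  (-x) = -x; check: E(4) = 4 but E(-4) = -4.   [not invariant]
(D) x^2  ->  (-x)^2, which simplifies back to x^2; check: E(4) = 16, E(-4) = 16.   [invariant]

Only (D) is unchanged. E is symmetric under swapping x with f(x) = -x, which is exactly what an involution does.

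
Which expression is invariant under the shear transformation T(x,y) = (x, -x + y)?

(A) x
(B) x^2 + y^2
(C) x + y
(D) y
A

Under the shear T(x,y) = (x, -x + y):
Substitute the transformed coordinates into each option and compare with the original:
(A) x  ->  (x) = x   [equals x: invariant]
(B) x^2 + y^2  ->  (x)^2 + (-x + y)^2 = 2x^2 - 2xy + y^2   [differs from x^2 + y^2: not invariant]
(C) x + y  ->  (x) + (-x + y) = y   [differs from x + y: not invariant]
(D) y  ->  (-x + y) = -x + y   [differs from y: not invariant]

Only option (A), x, is unchanged by the transformation.
A vertical shear moves points parallel to the y-axis, so the x-coordinate (and any function of x alone) is unchanged.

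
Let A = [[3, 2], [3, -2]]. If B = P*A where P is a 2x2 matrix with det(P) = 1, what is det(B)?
-12

By the multiplicative property of determinants, det(B) = det(P*A) = det(P) * det(A) = det(A),
so the determinant is invariant under multiplication by any determinant-1 matrix; we just need det(A).

det(A) = (3)(-2) - (2)(3) = -6 - 6 = -12

Therefore det(B) = 1 * (-12) = -12.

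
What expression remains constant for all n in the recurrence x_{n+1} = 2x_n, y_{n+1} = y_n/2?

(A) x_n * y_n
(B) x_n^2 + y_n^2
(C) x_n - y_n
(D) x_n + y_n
A

For the recurrence x_{n+1} = 2x_n, y_{n+1} = y_n/2:

x_{n+1} * y_{n+1} = (2x_n) * (y_n/2) = x_n * y_n
The product is conserved.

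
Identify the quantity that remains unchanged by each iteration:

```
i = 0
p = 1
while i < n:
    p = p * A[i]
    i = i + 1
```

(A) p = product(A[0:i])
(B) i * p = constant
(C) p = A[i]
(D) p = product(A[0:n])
A

A loop invariant must hold before the first iteration and be re-established by every execution of the body.

(A) p = product(A[0:i]): Initially i = 0 and p = 1 = product of the empty slice A[0:0]. If p = product(A[0:i]) holds at the top of an iteration, the body sets p to product(A[0:i]) * A[i] = product(A[0:i+1]) and then i to i+1, so the property is restored. At exit i = n, giving p = product(A[0:n]).

The other options fail:
(B) i * p = constant: initially i * p = 0, but after one iteration it is 1 * A[0], which is nonzero in general.
(C) p = A[i]: after the first iteration p = A[0] but i = 1; in general p is a product of several elements, not a single one.
(D) p = product(A[0:n]): false before the loop (p = 1, not the full product) -- it only becomes true at exit.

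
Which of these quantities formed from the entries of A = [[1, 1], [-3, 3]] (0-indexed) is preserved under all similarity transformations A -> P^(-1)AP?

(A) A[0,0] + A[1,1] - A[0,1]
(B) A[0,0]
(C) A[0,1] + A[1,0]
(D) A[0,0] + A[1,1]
D

A[0,0] + A[1,1] is the trace of A. By the cyclic property of the trace, tr(P^(-1)AP) = tr(APP^(-1)) = tr(A), so it is the same for every matrix similar to A.

The other combinations are not similarity invariants. For example, take P = [[2, 1], [1, 1]] (det P = 1), so P^(-1) = [[1, -1], [-1, 2]] and
B = P^(-1)AP = [[6, 2], [-9, -2]].
Evaluating each option on A and on B:
(A) A[0,0] + A[1,1] - A[0,1]: 3 for A, 2 for B -> changes
(B) A[0,0]: 1 for A, 6 for B -> changes
(C) A[0,1] + A[1,0]: -2 for A, -7 for B -> changes
(D) A[0,0] + A[1,1]: 4 for A, 4 for B -> unchanged

Only (D) A[0,0] + A[1,1] = 4 survives (and it does so for every P, not just this one), so it is the invariant.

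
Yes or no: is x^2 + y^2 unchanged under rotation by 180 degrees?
Yes

Applying rotation by 180 degrees: x' = x*cos(180 degrees) - y*sin(180 degrees) = -x, y' = x*sin(180 degrees) + y*cos(180 degrees) = -y

Substituting into x^2 + y^2:
(-x)^2 + (-y)^2
= x^2 + y^2

This equals the original expression x^2 + y^2, so it IS invariant.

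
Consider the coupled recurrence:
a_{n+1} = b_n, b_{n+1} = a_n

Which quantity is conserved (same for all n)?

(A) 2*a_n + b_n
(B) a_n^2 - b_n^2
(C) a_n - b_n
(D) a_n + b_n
D

Replace a_n by a_{n+1} = b_n and b_n by b_{n+1} = a_n in each option and simplify:
(A) 2*a_n + b_n  ->  2*(b_n) + (a_n) = a_n + 2*b_n   [not conserved]
(B) a_n^2 - b_n^2  ->  (b_n)^2 - (a_n)^2 = -a_n^2 + b_n^2   [not conserved]
(C) a_n - b_n  ->  (b_n) - (a_n) = -a_n + b_n   [not conserved]
(D) a_n + b_n  ->  (b_n) + (a_n) = a_n + b_n   [conserved]

Only (D) a_n + b_n returns to itself after one step, so it is the conserved quantity.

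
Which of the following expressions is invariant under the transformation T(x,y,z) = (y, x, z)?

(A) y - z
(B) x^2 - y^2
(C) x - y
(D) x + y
D

Apply T(x,y,z) = (y, x, z) to each option, i.e. replace (x, y, z) by the transformed coordinates.
Substitute the transformed coordinates into each option and compare with the original:
(A) y - z  ->  (x) - (z) = x - z   [differs from y - z: not invariant]
(B) x^2 - y^2  ->  (y)^2 - (x)^2 = -x^2 + y^2   [differs from x^2 - y^2: not invariant]
(C) x - y  ->  (y) - (x) = -x + y   [differs from x - y: not invariant]
(D) x + y  ->  (y) + (x) = x + y   [equals x + y: invariant]

Only option (D), x + y, is unchanged by the transformation.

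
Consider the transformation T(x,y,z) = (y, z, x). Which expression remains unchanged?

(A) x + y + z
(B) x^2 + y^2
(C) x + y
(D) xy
A

Apply T(x,y,z) = (y, z, x) to each option, i.e. replace (x, y, z) by the transformed coordinates.
Substitute the transformed coordinates into each option and compare with the original:
(A) x + y + z  ->  (y) + (z) + (x) = x + y + z   [equals x + y + z: invariant]
(B) x^2 + y^2  ->  (y)^2 + (z)^2 = y^2 + z^2   [differs from x^2 + y^2: not invariant]
(C) x + y  ->  (y) + (z) = y + z   [differs from x + y: not invariant]
(D) xy  ->  (y)(z) = yz   [differs from xy: not invariant]

Only option (A), x + y + z, is unchanged by the transformation.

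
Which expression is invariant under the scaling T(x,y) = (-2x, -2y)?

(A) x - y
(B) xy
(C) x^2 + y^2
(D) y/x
D

Under the uniform scaling T(x,y) = (-2x, -2y):
Substitute the transformed coordinates into each option and compare with the original:
(A) x - y  ->  (-2x) - (-2y) = -2x + 2y   [differs from x - y: not invariant]
(B) xy  ->  (-2x)(-2y) = 4xy   [differs from xy: not invariant]
(C) x^2 + y^2  ->  (-2x)^2 + (-2y)^2 = 4x^2 + 4y^2   [differs from x^2 + y^2: not invariant]
(D) y/x  ->  (-2y)/(-2x) = y/x   [equals y/x: invariant]

Only option (D), y/x, is unchanged by the transformation.
The common factor -2 cancels in a ratio of coordinates, while sums, products and sums of squares pick up factors of -2 or 4.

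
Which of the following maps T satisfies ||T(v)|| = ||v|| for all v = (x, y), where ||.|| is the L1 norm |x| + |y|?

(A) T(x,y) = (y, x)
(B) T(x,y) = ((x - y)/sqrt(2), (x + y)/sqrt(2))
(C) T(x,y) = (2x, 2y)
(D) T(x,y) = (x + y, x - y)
A

A transformation preserves a norm if ||T(v)|| = ||v|| for every v; a single vector where the norm changes rules an option out.

(A) T(x,y) = (y, x): preserves the norm -- it only permutes the coordinates and/or flips signs, which leaves |x| + |y| unchanged.
(B) T(x,y) = ((x - y)/sqrt(2), (x + y)/sqrt(2)): v = (1, 0) has norm |1| + |0| = 1, but T(v) = (sqrt(2)/2, sqrt(2)/2) has norm sqrt(2) -- not preserved.
(C) T(x,y) = (2x, 2y): v = (1, 0) has norm |1| + |0| = 1, but T(v) = (2, 0) has norm 2 -- not preserved.
(D) T(x,y) = (x + y, x - y): v = (1, 0) has norm |1| + |0| = 1, but T(v) = (1, 1) has norm 2 -- not preserved.

Therefore the answer is (A).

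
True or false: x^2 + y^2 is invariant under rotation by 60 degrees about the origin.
True

Applying rotation by 60 degrees: x' = x*cos(60 degrees) - y*sin(60 degrees) = x/2 - sqrt(3)y/2, y' = x*sin(60 degrees) + y*cos(60 degrees) = sqrt(3)x/2 + y/2

Substituting into x^2 + y^2:
(x/2 - sqrt(3)y/2)^2 + (sqrt(3)x/2 + y/2)^2
= x^2 + y^2

This equals the original expression x^2 + y^2, so it IS invariant.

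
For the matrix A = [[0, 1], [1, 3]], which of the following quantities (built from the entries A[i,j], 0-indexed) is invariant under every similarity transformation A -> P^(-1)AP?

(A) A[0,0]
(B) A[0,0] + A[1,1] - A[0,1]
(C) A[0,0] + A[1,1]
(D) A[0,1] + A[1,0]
C

A[0,0] + A[1,1] is the trace of A. By the cyclic property of the trace, tr(P^(-1)AP) = tr(APP^(-1)) = tr(A), so it is the same for every matrix similar to A.

The other combinations are not similarity invariants. For example, take P = [[2, 1], [1, 1]] (det P = 1), so P^(-1) = [[1, -1], [-1, 2]] and
B = P^(-1)AP = [[-4, -3], [9, 7]].
Evaluating each option on A and on B:
(A) A[0,0]: 0 for A, -4 for B -> changes
(B) A[0,0] + A[1,1] - A[0,1]: 2 for A, 6 for B -> changes
(C) A[0,0] + A[1,1]: 3 for A, 3 for B -> unchanged
(D) A[0,1] + A[1,0]: 2 for A, 6 for B -> changes

Only (C) A[0,0] + A[1,1] = 3 survives (and it does so for every P, not just this one), so it is the invariant.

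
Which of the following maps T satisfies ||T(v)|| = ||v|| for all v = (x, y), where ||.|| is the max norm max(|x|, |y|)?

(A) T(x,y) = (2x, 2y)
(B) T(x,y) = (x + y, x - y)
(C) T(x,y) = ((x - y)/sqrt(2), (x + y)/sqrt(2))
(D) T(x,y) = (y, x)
D

A transformation preserves a norm if ||T(v)|| = ||v|| for every v; a single vector where the norm changes rules an option out.

(A) T(x,y) = (2x, 2y): v = (1, 0) has norm max(|1|, |0|) = 1, but T(v) = (2, 0) has norm 2 -- not preserved.
(B) T(x,y) = (x + y, x - y): v = (1, 1) has norm max(|1|, |1|) = 1, but T(v) = (2, 0) has norm 2 -- not preserved.
(C) T(x,y) = ((x - y)/sqrt(2), (x + y)/sqrt(2)): v = (1, 0) has norm max(|1|, |0|) = 1, but T(v) = (sqrt(2)/2, sqrt(2)/2) has norm sqrt(2)/2 -- not preserved.
(D) T(x,y) = (y, x): preserves the norm -- it only permutes the coordinates and/or flips signs, which leaves max(|x|, |y|) unchanged.

Therefore the answer is (D).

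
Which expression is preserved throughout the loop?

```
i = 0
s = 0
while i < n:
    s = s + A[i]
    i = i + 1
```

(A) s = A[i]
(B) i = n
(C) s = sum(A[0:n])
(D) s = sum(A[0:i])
D

A loop invariant must hold before the first iteration and be re-established by every execution of the body.

(D) s = sum(A[0:i]): Initially i = 0 and s = 0 = sum of the empty slice A[0:0]. If s = sum(A[0:i]) holds at the top of an iteration, the body sets s to sum(A[0:i]) + A[i] = sum(A[0:i+1]) and then i to i+1, so s = sum(A[0:i]) holds again. At exit i = n, giving s = sum(A[0:n]).

The other options fail:
(A) s = A[i]: after the first iteration s = A[0] but i = 1, so s = A[i] compares s with the wrong element (and fails in general).
(B) i = n: false initially (i = 0); it is the exit condition, not an invariant.
(C) s = sum(A[0:n]): false before the loop (s = 0, not the full sum) -- it only becomes true at exit.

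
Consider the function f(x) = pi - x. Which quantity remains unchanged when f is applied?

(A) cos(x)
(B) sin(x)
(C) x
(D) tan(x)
B

For f(x) = pi - x:
sin(pi - x) = sin(x), so sine is invariant under this transformation.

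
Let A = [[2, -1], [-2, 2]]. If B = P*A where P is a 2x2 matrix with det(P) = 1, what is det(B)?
2

By the multiplicative property of determinants, det(B) = det(P*A) = det(P) * det(A) = det(A),
so the determinant is invariant under multiplication by any determinant-1 matrix; we just need det(A).

det(A) = (2)(2) - (-1)(-2) = 4 - 2 = 2

Therefore det(B) = 1 * 2 = 2.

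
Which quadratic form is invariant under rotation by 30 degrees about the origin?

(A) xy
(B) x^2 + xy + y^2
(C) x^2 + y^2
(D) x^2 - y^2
C

Rotation by 30 degrees sends (x, y) to (sqrt(3)x/2 - y/2, x/2 + sqrt(3)y/2).
Substitute the transformed coordinates into each option and compare with the original:
(A) xy  ->  (sqrt(3)x/2 - y/2)(x/2 + sqrt(3)y/2) = sqrt(3)x^2/4 + xy/2 - sqrt(3)y^2/4   [differs from xy: not invariant]
(B) x^2 + xy + y^2  ->  (sqrt(3)x/2 - y/2)^2 + (sqrt(3)x/2 - y/2)(x/2 + sqrt(3)y/2) + (x/2 + sqrt(3)y/2)^2 = sqrt(3)x^2/4 + x^2 + xy/2 - sqrt(3)y^2/4 + y^2   [differs from x^2 + xy + y^2: not invariant]
(C) x^2 + y^2  ->  (sqrt(3)x/2 - y/2)^2 + (x/2 + sqrt(3)y/2)^2 = x^2 + y^2   [equals x^2 + y^2: invariant]
(D) x^2 - y^2  ->  (sqrt(3)x/2 - y/2)^2 - (x/2 + sqrt(3)y/2)^2 = x^2/2 - sqrt(3)xy - y^2/2   [differs from x^2 - y^2: not invariant]

Only option (C), x^2 + y^2, is unchanged by the transformation.
x^2 + y^2 is the squared distance from the origin, which rotations preserve.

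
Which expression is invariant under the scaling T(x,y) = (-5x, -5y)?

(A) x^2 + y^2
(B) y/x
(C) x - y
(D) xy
B

Under the uniform scaling T(x,y) = (-5x, -5y):
Substitute the transformed coordinates into each option and compare with the original:
(A) x^2 + y^2  ->  (-5x)^2 + (-5y)^2 = 25x^2 + 25y^2   [differs from x^2 + y^2: not invariant]
(B) y/x  ->  (-5y)/(-5x) = y/x   [equals y/x: invariant]
(C) x - y  ->  (-5x) - (-5y) = -5x + 5y   [differs from x - y: not invariant]
(D) xy  ->  (-5x)(-5y) = 25xy   [differs from xy: not invariant]

Only option (B), y/x, is unchanged by the transformation.
The common factor -5 cancels in a ratio of coordinates, while sums, products and sums of squares pick up factors of -5 or 25.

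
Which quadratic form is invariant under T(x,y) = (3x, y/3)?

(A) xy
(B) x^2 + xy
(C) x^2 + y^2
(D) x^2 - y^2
A

T multiplies x by 3 and divides y by 3.
Substitute the transformed coordinates into each option and compare with the original:
(A) xy  ->  (3x)(y/3) = xy   [equals xy: invariant]
(B) x^2 + xy  ->  (3x)^2 + (3x)(y/3) = 9x^2 + xy   [differs from x^2 + xy: not invariant]
(C) x^2 + y^2  ->  (3x)^2 + (y/3)^2 = 9x^2 + y^2/9   [differs from x^2 + y^2: not invariant]
(D) x^2 - y^2  ->  (3x)^2 - (y/3)^2 = 9x^2 - y^2/9   [differs from x^2 - y^2: not invariant]

Only option (A), xy, is unchanged by the transformation.
The factors 3 and 1/3 cancel only in the pure product xy.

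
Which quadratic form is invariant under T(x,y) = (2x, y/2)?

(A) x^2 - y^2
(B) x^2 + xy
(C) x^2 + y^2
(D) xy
D

T multiplies x by 2 and divides y by 2.
Substitute the transformed coordinates into each option and compare with the original:
(A) x^2 - y^2  ->  (2x)^2 - (y/2)^2 = 4x^2 - y^2/4   [differs from x^2 - y^2: not invariant]
(B) x^2 + xy  ->  (2x)^2 + (2x)(y/2) = 4x^2 + xy   [differs from x^2 + xy: not invariant]
(C) x^2 + y^2  ->  (2x)^2 + (y/2)^2 = 4x^2 + y^2/4   [differs from x^2 + y^2: not invariant]
(D) xy  ->  (2x)(y/2) = xy   [equals xy: invariant]

Only option (D), xy, is unchanged by the transformation.
The factors 2 and 1/2 cancel only in the pure product xy.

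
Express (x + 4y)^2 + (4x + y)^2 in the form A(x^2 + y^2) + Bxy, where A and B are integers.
17(x^2 + y^2) + 16xy

Expanding: (x + 4y)^2 = x^2 + 8xy + 16y^2
(4x + y)^2 = 16x^2 + 8xy + y^2
Sum = (1+16)(x^2+y^2) + 16xy = 17(x^2 + y^2) + 16xy
This is symmetric in x and y.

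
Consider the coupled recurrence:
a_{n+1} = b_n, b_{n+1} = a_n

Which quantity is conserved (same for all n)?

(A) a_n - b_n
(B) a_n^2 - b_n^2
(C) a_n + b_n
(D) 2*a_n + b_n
C

Replace a_n by a_{n+1} = b_n and b_n by b_{n+1} = a_n in each option and simplify:
(A) a_n - b_n  ->  (b_n) - (a_n) = -a_n + b_n   [not conserved]
(B) a_n^2 - b_n^2  ->  (b_n)^2 - (a_n)^2 = -a_n^2 + b_n^2   [not conserved]
(C) a_n + b_n  ->  (b_n) + (a_n) = a_n + b_n   [conserved]
(D) 2*a_n + b_n  ->  2*(b_n) + (a_n) = a_n + 2*b_n   [not conserved]

Only (C) a_n + b_n returns to itself after one step, so it is the conserved quantity.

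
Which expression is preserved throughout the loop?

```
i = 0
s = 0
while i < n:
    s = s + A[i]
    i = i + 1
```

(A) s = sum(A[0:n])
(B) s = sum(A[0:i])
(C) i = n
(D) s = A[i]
B

A loop invariant must hold before the first iteration and be re-established by every execution of the body.

(B) s = sum(A[0:i]): Initially i = 0 and s = 0 = sum of the empty slice A[0:0]. If s = sum(A[0:i]) holds at the top of an iteration, the body sets s to sum(A[0:i]) + A[i] = sum(A[0:i+1]) and then i to i+1, so s = sum(A[0:i]) holds again. At exit i = n, giving s = sum(A[0:n]).

The other options fail:
(A) s = sum(A[0:n]): false before the loop (s = 0, not the full sum) -- it only becomes true at exit.
(C) i = n: false initially (i = 0); it is the exit condition, not an invariant.
(D) s = A[i]: after the first iteration s = A[0] but i = 1, so s = A[i] compares s with the wrong element (and fails in general).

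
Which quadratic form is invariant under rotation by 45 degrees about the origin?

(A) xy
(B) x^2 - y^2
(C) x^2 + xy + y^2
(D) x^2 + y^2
D

Rotation by 45 degrees sends (x, y) to (sqrt(2)x/2 - sqrt(2)y/2, sqrt(2)x/2 + sqrt(2)y/2).
Substitute the transformed coordinates into each option and compare with the original:
(A) xy  ->  (sqrt(2)x/2 - sqrt(2)y/2)(sqrt(2)x/2 + sqrt(2)y/2) = x^2/2 - y^2/2   [differs from xy: not invariant]
(B) x^2 - y^2  ->  (sqrt(2)x/2 - sqrt(2)y/2)^2 - (sqrt(2)x/2 + sqrt(2)y/2)^2 = -2xy   [differs from x^2 - y^2: not invariant]
(C) x^2 + xy + y^2  ->  (sqrt(2)x/2 - sqrt(2)y/2)^2 + (sqrt(2)x/2 - sqrt(2)y/2)(sqrt(2)x/2 + sqrt(2)y/2) + (sqrt(2)x/2 + sqrt(2)y/2)^2 = 3x^2/2 + y^2/2   [differs from x^2 + xy + y^2: not invariant]
(D) x^2 + y^2  ->  (sqrt(2)x/2 - sqrt(2)y/2)^2 + (sqrt(2)x/2 + sqrt(2)y/2)^2 = x^2 + y^2   [equals x^2 + y^2: invariant]

Only option (D), x^2 + y^2, is unchanged by the transformation.
x^2 + y^2 is the squared distance from the origin, which rotations preserve.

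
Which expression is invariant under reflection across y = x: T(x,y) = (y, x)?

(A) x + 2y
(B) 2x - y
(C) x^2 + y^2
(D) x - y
C

The map is reflection across y = x: T(x,y) = (y, x).
Substitute the transformed coordinates into each option and compare with the original:
(A) x + 2y  ->  (y) + 2(x) = 2x + y   [differs from x + 2y: not invariant]
(B) 2x - y  ->  2(y) - (x) = -x + 2y   [differs from 2x - y: not invariant]
(C) x^2 + y^2  ->  (y)^2 + (x)^2 = x^2 + y^2   [equals x^2 + y^2: invariant]
(D) x - y  ->  (y) - (x) = -x + y   [differs from x - y: not invariant]

Only option (C), x^2 + y^2, is unchanged by the transformation.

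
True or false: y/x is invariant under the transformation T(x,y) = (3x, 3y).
True

Substitute T(x,y) = (3x, 3y) into the expression and compare with the original.

Original: y/x
After applying T: (3y)/(3x) = y/x

This is identical to the original y/x, so the expression is invariant.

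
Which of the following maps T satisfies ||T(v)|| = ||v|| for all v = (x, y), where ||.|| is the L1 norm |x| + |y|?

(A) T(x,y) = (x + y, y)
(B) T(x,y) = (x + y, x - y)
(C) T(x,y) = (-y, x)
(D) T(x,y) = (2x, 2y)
C

A transformation preserves a norm if ||T(v)|| = ||v|| for every v; a single vector where the norm changes rules an option out.

(A) T(x,y) = (x + y, y): v = (0, 1) has norm |0| + |1| = 1, but T(v) = (1, 1) has norm 2 -- not preserved.
(B) T(x,y) = (x + y, x - y): v = (1, 0) has norm |1| + |0| = 1, but T(v) = (1, 1) has norm 2 -- not preserved.
(C) T(x,y) = (-y, x): preserves the norm -- it only permutes the coordinates and/or flips signs, which leaves |x| + |y| unchanged.
(D) T(x,y) = (2x, 2y): v = (1, 0) has norm |1| + |0| = 1, but T(v) = (2, 0) has norm 2 -- not preserved.

Therefore the answer is (C).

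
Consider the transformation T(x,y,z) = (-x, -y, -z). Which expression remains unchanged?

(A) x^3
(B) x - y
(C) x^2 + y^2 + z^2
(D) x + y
C

Apply T(x,y,z) = (-x, -y, -z) to each option, i.e. replace (x, y, z) by the transformed coordinates.
Substitute the transformed coordinates into each option and compare with the original:
(A) x^3  ->  (-x)^3 = -x^3   [differs from x^3: not invariant]
(B) x - y  ->  (-x) - (-y) = -x + y   [differs from x - y: not invariant]
(C) x^2 + y^2 + z^2  ->  (-x)^2 + (-y)^2 + (-z)^2 = x^2 + y^2 + z^2   [equals x^2 + y^2 + z^2: invariant]
(D) x + y  ->  (-x) + (-y) = -x - y   [differs from x + y: not invariant]

Only option (C), x^2 + y^2 + z^2, is unchanged by the transformation.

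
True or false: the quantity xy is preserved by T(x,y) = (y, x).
True

Substitute T(x,y) = (y, x) into the expression and compare with the original.

Original: xy
After applying T: (y)(x) = xy

This is identical to the original xy, so the expression is invariant.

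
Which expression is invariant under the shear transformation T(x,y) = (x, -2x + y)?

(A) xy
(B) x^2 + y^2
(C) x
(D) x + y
C

Under the shear T(x,y) = (x, -2x + y):
Substitute the transformed coordinates into each option and compare with the original:
(A) xy  ->  (x)(-2x + y) = -2x^2 + xy   [differs from xy: not invariant]
(B) x^2 + y^2  ->  (x)^2 + (-2x + y)^2 = 5x^2 - 4xy + y^2   [differs from x^2 + y^2: not invariant]
(C) x  ->  (x) = x   [equals x: invariant]
(D) x + y  ->  (x) + (-2x + y) = -x + y   [differs from x + y: not invariant]

Only option (C), x, is unchanged by the transformation.
A vertical shear moves points parallel to the y-axis, so the x-coordinate (and any function of x alone) is unchanged.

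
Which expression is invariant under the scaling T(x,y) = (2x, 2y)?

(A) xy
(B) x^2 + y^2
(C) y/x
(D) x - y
C

Under the uniform scaling T(x,y) = (2x, 2y):
Substitute the transformed coordinates into each option and compare with the original:
(A) xy  ->  (2x)(2y) = 4xy   [differs from xy: not invariant]
(B) x^2 + y^2  ->  (2x)^2 + (2y)^2 = 4x^2 + 4y^2   [differs from x^2 + y^2: not invariant]
(C) y/x  ->  (2y)/(2x) = y/x   [equals y/x: invariant]
(D) x - y  ->  (2x) - (2y) = 2x - 2y   [differs from x - y: not invariant]

Only option (C), y/x, is unchanged by the transformation.
The common factor 2 cancels in a ratio of coordinates, while sums, products and sums of squares pick up factors of 2 or 4.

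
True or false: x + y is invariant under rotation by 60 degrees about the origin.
False

Applying rotation by 60 degrees: x' = x*cos(60 degrees) - y*sin(60 degrees) = x/2 - sqrt(3)y/2, y' = x*sin(60 degrees) + y*cos(60 degrees) = sqrt(3)x/2 + y/2

Substituting into x + y:
(x/2 - sqrt(3)y/2) + (sqrt(3)x/2 + y/2)
= x/2 + sqrt(3)x/2 - sqrt(3)y/2 + y/2

This differs from the original expression x + y, so it is NOT invariant.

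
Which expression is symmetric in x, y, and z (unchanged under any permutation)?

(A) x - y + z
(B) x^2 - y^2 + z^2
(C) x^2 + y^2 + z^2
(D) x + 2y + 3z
C

A symmetric expression is unchanged when the variables are permuted; here the transformation to test is the swap (x, y) -> (y, x).
A symmetric expression must survive every permutation; the single swap x <-> y already eliminates the distractors, and the keyed expression is also unchanged by x <-> z and y <-> z (each variable enters it in exactly the same way).
Substitute the transformed coordinates into each option and compare with the original:
(A) x - y + z  ->  (y) - (x) + z = -x + y + z   [differs from x - y + z: not invariant]
(B) x^2 - y^2 + z^2  ->  (y)^2 - (x)^2 + z^2 = -x^2 + y^2 + z^2   [differs from x^2 - y^2 + z^2: not invariant]
(C) x^2 + y^2 + z^2  ->  (y)^2 + (x)^2 + z^2 = x^2 + y^2 + z^2   [equals x^2 + y^2 + z^2: invariant]
(D) x + 2y + 3z  ->  (y) + 2(x) + 3z = 2x + y + 3z   [differs from x + 2y + 3z: not invariant]

Only option (C), x^2 + y^2 + z^2, is unchanged by the transformation.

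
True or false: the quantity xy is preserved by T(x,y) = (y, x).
True

Substitute T(x,y) = (y, x) into the expression and compare with the original.

Original: xy
After applying T: (y)(x) = xy

This is identical to the original xy, so the expression is invariant.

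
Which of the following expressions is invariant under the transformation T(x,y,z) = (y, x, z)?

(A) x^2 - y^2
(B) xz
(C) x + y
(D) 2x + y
C

Apply T(x,y,z) = (y, x, z) to each option, i.e. replace (x, y, z) by the transformed coordinates.
Substitute the transformed coordinates into each option and compare with the original:
(A) x^2 - y^2  ->  (y)^2 - (x)^2 = -x^2 + y^2   [differs from x^2 - y^2: not invariant]
(B) xz  ->  (y)(z) = yz   [differs from xz: not invariant]
(C) x + y  ->  (y) + (x) = x + y   [equals x + y: invariant]
(D) 2x + y  ->  2(y) + (x) = x + 2y   [differs from 2x + y: not invariant]

Only option (C), x + y, is unchanged by the transformation.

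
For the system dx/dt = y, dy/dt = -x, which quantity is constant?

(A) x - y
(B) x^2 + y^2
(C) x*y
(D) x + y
B

A first integral I satisfies dI/dt = 0 along every solution. Differentiate each option and use the equation of motion:
(A) d/dt[x - y] = y - (-x) = x + y, not identically 0
(B) d/dt[x^2 + y^2] = 2x*dx/dt + 2y*dy/dt = 2x*y + 2y*(-x) = 0
(C) d/dt[x*y] = (dx/dt)y + x(dy/dt) = y^2 - x^2, not identically 0
(D) d/dt[x + y] = y + (-x) = y - x, not identically 0

Only (B) has zero time-derivative. So x^2 + y^2 (the squared radius; trajectories are circles) is the conserved quantity.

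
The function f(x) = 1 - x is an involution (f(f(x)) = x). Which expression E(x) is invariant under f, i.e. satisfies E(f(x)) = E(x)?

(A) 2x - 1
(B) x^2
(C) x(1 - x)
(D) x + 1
C

Replace x by f(x) = 1 - x in each option and simplify. As a quick numerical cross-check, also compare E(5) with E(f(5)) = E(-4).

(A) 2x - 1  ->  2(1 - x) - 1 = 1 - 2x; check: E(5) = 9 but E(-4) = -9.   [not invariant]
(B) x^2  ->  (1 - x)^2 = (x - 1)^2; check: E(5) = 25 but E(-4) = 16.   [not invariant]
(C) x(1 - x)  ->  (1 - x)(1 - (1 - x)), which simplifies back to x(1 - x); check: E(5) = -20, E(-4) = -20.   [invariant]
(D) x + 1  ->  (1 - x) + 1 = 2 - x; check: E(5) = 6 but E(-4) = -3.   [not invariant]

Only (C) is unchanged. E is symmetric under swapping x with f(x) = 1 - x, which is exactly what an involution does.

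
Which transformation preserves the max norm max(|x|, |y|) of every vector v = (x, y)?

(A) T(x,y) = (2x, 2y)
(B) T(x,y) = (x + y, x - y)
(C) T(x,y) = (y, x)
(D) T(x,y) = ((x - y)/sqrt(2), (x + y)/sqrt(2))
C

A transformation preserves a norm if ||T(v)|| = ||v|| for every v; a single vector where the norm changes rules an option out.

(A) T(x,y) = (2x, 2y): v = (1, 0) has norm max(|1|, |0|) = 1, but T(v) = (2, 0) has norm 2 -- not preserved.
(B) T(x,y) = (x + y, x - y): v = (1, 1) has norm max(|1|, |1|) = 1, but T(v) = (2, 0) has norm 2 -- not preserved.
(C) T(x,y) = (y, x): preserves the norm -- it only permutes the coordinates and/or flips signs, which leaves max(|x|, |y|) unchanged.
(D) T(x,y) = ((x - y)/sqrt(2), (x + y)/sqrt(2)): v = (1, 0) has norm max(|1|, |0|) = 1, but T(v) = (sqrt(2)/2, sqrt(2)/2) has norm sqrt(2)/2 -- not preserved.

Therefore the answer is (C).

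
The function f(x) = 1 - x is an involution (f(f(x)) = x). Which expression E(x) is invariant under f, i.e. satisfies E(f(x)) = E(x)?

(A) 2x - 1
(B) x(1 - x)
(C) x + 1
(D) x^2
B

Replace x by f(x) = 1 - x in each option and simplify. As a quick numerical cross-check, also compare E(5) with E(f(5)) = E(-4).

(A) 2x - 1  ->  2(1 - x) - 1 = 1 - 2x; check: E(5) = 9 but E(-4) = -9.   [not invariant]
(B) x(1 - x)  ->  (1 - x)(1 - (1 - x)), which simplifies back to x(1 - x); check: E(5) = -20, E(-4) = -20.   [invariant]
(C) x + 1  ->  (1 - x) + 1 = 2 - x; check: E(5) = 6 but E(-4) = -3.   [not invariant]
(D) x^2  ->  (1 - x)^2 = (x - 1)^2; check: E(5) = 25 but E(-4) = 16.   [not invariant]

Only (B) is unchanged. E is symmetric under swapping x with f(x) = 1 - x, which is exactly what an involution does.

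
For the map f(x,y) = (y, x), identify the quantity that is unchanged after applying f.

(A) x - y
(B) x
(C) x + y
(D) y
C

For f(x,y) = (y, x):
After applying f: x' = y, y' = x. So x' + y' = y + x = x + y.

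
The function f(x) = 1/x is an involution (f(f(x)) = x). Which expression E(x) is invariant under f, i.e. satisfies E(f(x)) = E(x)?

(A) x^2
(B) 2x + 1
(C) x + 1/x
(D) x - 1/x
C

Replace x by f(x) = 1/x in each option and simplify. As a quick numerical cross-check, also compare E(4) with E(f(4)) = E(1/4).

(A) x^2  ->  (1/x)^2 = x^(-2); check: E(4) = 16 but E(1/4) = 1/16.   [not invariant]
(B) 2x + 1  ->  2(1/x) + 1 = (x + 2)/x; check: E(4) = 9 but E(1/4) = 3/2.   [not invariant]
(C) x + 1/x  ->  (1/x) + 1/(1/x), which simplifies back to x + 1/x; check: E(4) = 17/4, E(1/4) = 17/4.   [invariant]
(D) x - 1/x  ->  (1/x) - 1/(1/x) = -x + 1/x; check: E(4) = 15/4 but E(1/4) = -15/4.   [not invariant]

Only (C) is unchanged. E is symmetric under swapping x with f(x) = 1/x, which is exactly what an involution does.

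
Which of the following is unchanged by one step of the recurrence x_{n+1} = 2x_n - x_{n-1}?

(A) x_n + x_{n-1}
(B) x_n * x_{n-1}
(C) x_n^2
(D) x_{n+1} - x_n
D

For the recurrence x_{n+1} = 2x_n - x_{n-1}:

If x_{n+1} = 2x_n - x_{n-1}, then:
x_{n+1} - x_n = x_n - x_{n-1}
The first difference is constant throughout the sequence.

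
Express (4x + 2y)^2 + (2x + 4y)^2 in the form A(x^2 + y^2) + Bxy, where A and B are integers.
20(x^2 + y^2) + 32xy

Expanding: (4x + 2y)^2 = 16x^2 + 16xy + 4y^2
(2x + 4y)^2 = 4x^2 + 16xy + 16y^2
Sum = (16+4)(x^2+y^2) + 32xy = 20(x^2 + y^2) + 32xy
This is symmetric in x and y.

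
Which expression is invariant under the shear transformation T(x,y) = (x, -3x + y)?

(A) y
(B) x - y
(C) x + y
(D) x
D

Under the shear T(x,y) = (x, -3x + y):
Substitute the transformed coordinates into each option and compare with the original:
(A) y  ->  (-3x + y) = -3x + y   [differs from y: not invariant]
(B) x - y  ->  (x) - (-3x + y) = 4x - y   [differs from x - y: not invariant]
(C) x + y  ->  (x) + (-3x + y) = -2x + y   [differs from x + y: not invariant]
(D) x  ->  (x) = x   [equals x: invariant]

Only option (D), x, is unchanged by the transformation.
A vertical shear moves points parallel to the y-axis, so the x-coordinate (and any function of x alone) is unchanged.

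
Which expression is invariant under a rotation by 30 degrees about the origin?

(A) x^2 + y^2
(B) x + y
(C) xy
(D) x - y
A

A rotation by 30 degrees sends (x, y) to (sqrt(3)x/2 - y/2, x/2 + sqrt(3)y/2).
Substitute the transformed coordinates into each option and compare with the original:
(A) x^2 + y^2  ->  (sqrt(3)x/2 - y/2)^2 + (x/2 + sqrt(3)y/2)^2 = x^2 + y^2   [equals x^2 + y^2: invariant]
(B) x + y  ->  (sqrt(3)x/2 - y/2) + (x/2 + sqrt(3)y/2) = x/2 + sqrt(3)x/2 - y/2 + sqrt(3)y/2   [differs from x + y: not invariant]
(C) xy  ->  (sqrt(3)x/2 - y/2)(x/2 + sqrt(3)y/2) = sqrt(3)x^2/4 + xy/2 - sqrt(3)y^2/4   [differs from xy: not invariant]
(D) x - y  ->  (sqrt(3)x/2 - y/2) - (x/2 + sqrt(3)y/2) = -x/2 + sqrt(3)x/2 - sqrt(3)y/2 - y/2   [differs from x - y: not invariant]

Only option (A), x^2 + y^2, is unchanged by the transformation.
Geometrically, x^2 + y^2 is the squared distance from the origin, which every rotation about the origin preserves.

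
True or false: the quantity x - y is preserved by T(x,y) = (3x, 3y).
False

Substitute T(x,y) = (3x, 3y) into the expression and compare with the original.

Original: x - y
After applying T: (3x) - (3y) = 3x - 3y

This differs from the original x - y (difference: 2x - 2y), so the expression is NOT invariant.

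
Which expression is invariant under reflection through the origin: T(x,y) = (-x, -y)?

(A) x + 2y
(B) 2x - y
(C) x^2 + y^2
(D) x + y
C

The map is reflection through the origin: T(x,y) = (-x, -y).
Substitute the transformed coordinates into each option and compare with the original:
(A) x + 2y  ->  (-x) + 2(-y) = -x - 2y   [differs from x + 2y: not invariant]
(B) 2x - y  ->  2(-x) - (-y) = -2x + y   [differs from 2x - y: not invariant]
(C) x^2 + y^2  ->  (-x)^2 + (-y)^2 = x^2 + y^2   [equals x^2 + y^2: invariant]
(D) x + y  ->  (-x) + (-y) = -x - y   [differs from x + y: not invariant]

Only option (C), x^2 + y^2, is unchanged by the transformation.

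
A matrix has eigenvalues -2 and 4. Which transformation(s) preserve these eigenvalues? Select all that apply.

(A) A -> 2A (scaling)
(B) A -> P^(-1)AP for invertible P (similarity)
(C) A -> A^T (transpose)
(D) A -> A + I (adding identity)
B and C

Eigenvalues are preserved by:
1. Similarity transformations: A -> P^(-1)AP (same characteristic polynomial)
2. Transpose: A^T has the same eigenvalues as A

Eigenvalues are NOT preserved by:
- Adding identity: eigenvalues become -2+1, 4+1
- Scaling: eigenvalues become -4, 8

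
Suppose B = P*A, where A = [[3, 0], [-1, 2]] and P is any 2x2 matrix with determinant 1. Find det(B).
6

By the multiplicative property of determinants, det(B) = det(P*A) = det(P) * det(A) = det(A),
so the determinant is invariant under multiplication by any determinant-1 matrix; we just need det(A).

det(A) = (3)(2) - (0)(-1) = 6 - 0 = 6

Therefore det(B) = 1 * 6 = 6.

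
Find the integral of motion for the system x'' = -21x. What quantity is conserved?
E = (x')^2 + 21x^2

Multiply the equation by x':
x' * x'' = -21x * x'
The left side is d/dt[(x')^2/2] and the right side is d/dt[-21x^2/2], so
d/dt[(x')^2/2 + 21x^2/2] = 0, i.e. (x')^2/2 + 21x^2/2 = constant.
Multiplying by 2, the integral of motion is E = (x')^2 + 21x^2.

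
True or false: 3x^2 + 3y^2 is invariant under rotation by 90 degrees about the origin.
True

Applying rotation by 90 degrees: x' = x*cos(90 degrees) - y*sin(90 degrees) = -y, y' = x*sin(90 degrees) + y*cos(90 degrees) = x

Substituting into 3x^2 + 3y^2:
3(-y)^2 + 3(x)^2
= 3x^2 + 3y^2

This equals the original expression 3x^2 + 3y^2, so it IS invariant.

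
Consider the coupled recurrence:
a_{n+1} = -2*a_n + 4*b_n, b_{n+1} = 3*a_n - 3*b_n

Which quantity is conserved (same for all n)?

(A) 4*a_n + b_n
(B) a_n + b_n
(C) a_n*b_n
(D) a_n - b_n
B

Replace a_n by a_{n+1} = -2*a_n + 4*b_n and b_n by b_{n+1} = 3*a_n - 3*b_n in each option and simplify:
(A) 4*a_n + b_n  ->  4*(-2*a_n + 4*b_n) + (3*a_n - 3*b_n) = -5*a_n + 13*b_n   [not conserved]
(B) a_n + b_n  ->  (-2*a_n + 4*b_n) + (3*a_n - 3*b_n) = a_n + b_n   [conserved]
(C) a_n*b_n  ->  (-2*a_n + 4*b_n)*(3*a_n - 3*b_n) = -6*a_n^2 + 18*a_n*b_n - 12*b_n^2   [not conserved]
(D) a_n - b_n  ->  (-2*a_n + 4*b_n) - (3*a_n - 3*b_n) = -5*a_n + 7*b_n   [not conserved]

Only (B) a_n + b_n returns to itself after one step, so it is the conserved quantity.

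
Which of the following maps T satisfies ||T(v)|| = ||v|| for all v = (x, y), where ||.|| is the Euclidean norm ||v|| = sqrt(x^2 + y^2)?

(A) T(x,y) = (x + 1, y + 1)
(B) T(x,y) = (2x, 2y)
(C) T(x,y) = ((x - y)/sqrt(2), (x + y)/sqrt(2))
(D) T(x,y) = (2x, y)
C

A transformation preserves a norm if ||T(v)|| = ||v|| for every v; a single vector where the norm changes rules an option out.

(A) T(x,y) = (x + 1, y + 1): v = (1, 0) has norm sqrt((1)^2 + (0)^2) = 1, but T(v) = (2, 1) has norm sqrt(5) -- not preserved.
(B) T(x,y) = (2x, 2y): v = (1, 0) has norm sqrt((1)^2 + (0)^2) = 1, but T(v) = (2, 0) has norm 2 -- not preserved.
(C) T(x,y) = ((x - y)/sqrt(2), (x + y)/sqrt(2)): preserves the norm -- it is an orthogonal map (a rotation/reflection), and (sqrt(2)(x - y)/2)^2 + (sqrt(2)(x + y)/2)^2 simplifies to x^2 + y^2.
(D) T(x,y) = (2x, y): v = (1, 0) has norm sqrt((1)^2 + (0)^2) = 1, but T(v) = (2, 0) has norm 2 -- not preserved.

Therefore the answer is (C).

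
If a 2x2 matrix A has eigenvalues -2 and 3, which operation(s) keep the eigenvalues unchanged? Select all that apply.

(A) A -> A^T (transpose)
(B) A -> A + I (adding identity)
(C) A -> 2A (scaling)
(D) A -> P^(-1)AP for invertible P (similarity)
A and D

Eigenvalues are preserved by:
1. Similarity transformations: A -> P^(-1)AP (same characteristic polynomial)
2. Transpose: A^T has the same eigenvalues as A

Eigenvalues are NOT preserved by:
- Adding identity: eigenvalues become -2+1, 3+1
- Scaling: eigenvalues become -4, 6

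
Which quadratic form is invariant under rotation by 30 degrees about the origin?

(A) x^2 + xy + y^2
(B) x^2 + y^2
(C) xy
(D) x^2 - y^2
B

Rotation by 30 degrees sends (x, y) to (sqrt(3)x/2 - y/2, x/2 + sqrt(3)y/2).
Substitute the transformed coordinates into each option and compare with the original:
(A) x^2 + xy + y^2  ->  (sqrt(3)x/2 - y/2)^2 + (sqrt(3)x/2 - y/2)(x/2 + sqrt(3)y/2) + (x/2 + sqrt(3)y/2)^2 = sqrt(3)x^2/4 + x^2 + xy/2 - sqrt(3)y^2/4 + y^2   [differs from x^2 + xy + y^2: not invariant]
(B) x^2 + y^2  ->  (sqrt(3)x/2 - y/2)^2 + (x/2 + sqrt(3)y/2)^2 = x^2 + y^2   [equals x^2 + y^2: invariant]
(C) xy  ->  (sqrt(3)x/2 - y/2)(x/2 + sqrt(3)y/2) = sqrt(3)x^2/4 + xy/2 - sqrt(3)y^2/4   [differs from xy: not invariant]
(D) x^2 - y^2  ->  (sqrt(3)x/2 - y/2)^2 - (x/2 + sqrt(3)y/2)^2 = x^2/2 - sqrt(3)xy - y^2/2   [differs from x^2 - y^2: not invariant]

Only option (B), x^2 + y^2, is unchanged by the transformation.
x^2 + y^2 is the squared distance from the origin, which rotations preserve.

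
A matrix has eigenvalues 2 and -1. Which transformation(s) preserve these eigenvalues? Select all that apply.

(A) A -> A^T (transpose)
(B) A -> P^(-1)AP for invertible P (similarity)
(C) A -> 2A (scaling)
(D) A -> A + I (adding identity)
A and B

Eigenvalues are preserved by:
1. Similarity transformations: A -> P^(-1)AP (same characteristic polynomial)
2. Transpose: A^T has the same eigenvalues as A

Eigenvalues are NOT preserved by:
- Adding identity: eigenvalues become 2+1, -1+1
- Scaling: eigenvalues become 4, -2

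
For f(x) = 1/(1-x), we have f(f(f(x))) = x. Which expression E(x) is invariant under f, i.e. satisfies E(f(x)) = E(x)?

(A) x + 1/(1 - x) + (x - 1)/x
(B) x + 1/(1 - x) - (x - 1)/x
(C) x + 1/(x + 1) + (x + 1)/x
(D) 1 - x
A

Replace x by f(x) = 1/(1 - x) in each option and simplify. As a quick numerical cross-check, also compare E(5) with E(f(5)) = E(-1/4).

(A) x + 1/(1 - x) + (x - 1)/x  ->  (1/(1 - x)) + 1/(1 - (1/(1 - x))) + ((1/(1 - x)) - 1)/(1/(1 - x)), which simplifies back to x + 1/(1 - x) + (x - 1)/x; check: E(5) = 111/20, E(-1/4) = 111/20.   [invariant]
(B) x + 1/(1 - x) - (x - 1)/x  ->  (1/(1 - x)) + 1/(1 - (1/(1 - x))) - ((1/(1 - x)) - 1)/(1/(1 - x)) = (x^2(1 - x) - x + (x - 1)^2)/(x(x - 1)); check: E(5) = 79/20 but E(-1/4) = -89/20.   [not invariant]
(C) x + 1/(x + 1) + (x + 1)/x  ->  (1/(1 - x)) + 1/((1/(1 - x)) + 1) + ((1/(1 - x)) + 1)/(1/(1 - x)) = (-x^3 + 6x^2 - 11x + 7)/(x^2 - 3x + 2); check: E(5) = 191/30 but E(-1/4) = -23/12.   [not invariant]
(D) 1 - x  ->  1 - (1/(1 - x)) = x/(x - 1); check: E(5) = -4 but E(-1/4) = 5/4.   [not invariant]

Only (A) is unchanged. Indeed f(f(x)) = 1/(1 - 1/(1-x)) = (1-x)/(-x) = (x-1)/x, so E(x) = x + f(x) + f(f(x)) is the sum over the whole 3-cycle; applying f just permutes the three terms cyclically (x -> f(x) -> f(f(x)) -> x), leaving the sum unchanged.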